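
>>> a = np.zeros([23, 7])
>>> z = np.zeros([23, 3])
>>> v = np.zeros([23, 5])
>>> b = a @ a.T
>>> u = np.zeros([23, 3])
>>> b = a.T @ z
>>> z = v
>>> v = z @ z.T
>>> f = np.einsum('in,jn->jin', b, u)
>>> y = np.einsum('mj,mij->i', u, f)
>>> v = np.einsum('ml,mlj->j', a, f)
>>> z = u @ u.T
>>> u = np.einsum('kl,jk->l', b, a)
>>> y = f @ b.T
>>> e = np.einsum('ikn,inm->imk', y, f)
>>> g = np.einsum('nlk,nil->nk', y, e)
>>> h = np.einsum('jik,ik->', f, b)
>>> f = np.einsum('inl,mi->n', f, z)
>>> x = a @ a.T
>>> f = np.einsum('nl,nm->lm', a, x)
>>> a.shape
(23, 7)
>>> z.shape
(23, 23)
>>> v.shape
(3,)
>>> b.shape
(7, 3)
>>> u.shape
(3,)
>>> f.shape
(7, 23)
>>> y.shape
(23, 7, 7)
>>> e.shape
(23, 3, 7)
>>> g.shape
(23, 7)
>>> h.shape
()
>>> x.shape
(23, 23)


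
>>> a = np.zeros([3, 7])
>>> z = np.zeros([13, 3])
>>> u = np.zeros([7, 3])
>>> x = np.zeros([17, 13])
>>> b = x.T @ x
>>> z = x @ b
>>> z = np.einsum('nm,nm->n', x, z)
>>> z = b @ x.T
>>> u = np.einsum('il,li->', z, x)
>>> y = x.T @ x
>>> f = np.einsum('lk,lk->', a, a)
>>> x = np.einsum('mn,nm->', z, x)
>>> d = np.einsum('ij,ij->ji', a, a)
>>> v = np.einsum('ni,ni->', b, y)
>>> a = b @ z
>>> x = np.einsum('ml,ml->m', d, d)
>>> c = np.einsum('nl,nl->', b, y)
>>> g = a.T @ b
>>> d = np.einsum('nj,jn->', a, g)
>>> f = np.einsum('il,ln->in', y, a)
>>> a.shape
(13, 17)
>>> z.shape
(13, 17)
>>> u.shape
()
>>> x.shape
(7,)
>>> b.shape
(13, 13)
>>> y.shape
(13, 13)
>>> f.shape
(13, 17)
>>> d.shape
()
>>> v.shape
()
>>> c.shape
()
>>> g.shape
(17, 13)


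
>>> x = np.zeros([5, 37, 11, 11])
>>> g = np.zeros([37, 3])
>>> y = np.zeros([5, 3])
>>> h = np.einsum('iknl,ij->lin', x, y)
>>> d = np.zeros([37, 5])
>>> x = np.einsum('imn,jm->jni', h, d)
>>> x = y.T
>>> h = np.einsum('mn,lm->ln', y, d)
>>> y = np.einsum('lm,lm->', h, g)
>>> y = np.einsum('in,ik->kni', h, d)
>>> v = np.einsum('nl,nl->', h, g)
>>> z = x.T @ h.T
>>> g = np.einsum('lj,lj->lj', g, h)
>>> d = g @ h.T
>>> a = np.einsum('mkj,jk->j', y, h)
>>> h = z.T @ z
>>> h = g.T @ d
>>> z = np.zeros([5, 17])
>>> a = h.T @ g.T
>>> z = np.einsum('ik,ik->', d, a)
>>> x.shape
(3, 5)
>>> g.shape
(37, 3)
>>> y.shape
(5, 3, 37)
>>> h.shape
(3, 37)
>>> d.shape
(37, 37)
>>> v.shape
()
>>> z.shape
()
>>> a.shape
(37, 37)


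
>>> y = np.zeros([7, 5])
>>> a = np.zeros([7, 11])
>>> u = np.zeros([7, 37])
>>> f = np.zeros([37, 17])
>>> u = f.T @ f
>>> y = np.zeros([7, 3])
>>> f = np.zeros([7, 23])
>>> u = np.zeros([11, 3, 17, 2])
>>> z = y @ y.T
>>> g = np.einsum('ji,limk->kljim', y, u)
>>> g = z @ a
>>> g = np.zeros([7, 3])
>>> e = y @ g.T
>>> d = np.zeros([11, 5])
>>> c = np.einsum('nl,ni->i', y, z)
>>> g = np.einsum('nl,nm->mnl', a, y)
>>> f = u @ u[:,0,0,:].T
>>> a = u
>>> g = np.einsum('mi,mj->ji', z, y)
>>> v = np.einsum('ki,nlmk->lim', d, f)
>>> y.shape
(7, 3)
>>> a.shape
(11, 3, 17, 2)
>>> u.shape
(11, 3, 17, 2)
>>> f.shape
(11, 3, 17, 11)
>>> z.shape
(7, 7)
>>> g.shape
(3, 7)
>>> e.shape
(7, 7)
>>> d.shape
(11, 5)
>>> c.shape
(7,)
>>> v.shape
(3, 5, 17)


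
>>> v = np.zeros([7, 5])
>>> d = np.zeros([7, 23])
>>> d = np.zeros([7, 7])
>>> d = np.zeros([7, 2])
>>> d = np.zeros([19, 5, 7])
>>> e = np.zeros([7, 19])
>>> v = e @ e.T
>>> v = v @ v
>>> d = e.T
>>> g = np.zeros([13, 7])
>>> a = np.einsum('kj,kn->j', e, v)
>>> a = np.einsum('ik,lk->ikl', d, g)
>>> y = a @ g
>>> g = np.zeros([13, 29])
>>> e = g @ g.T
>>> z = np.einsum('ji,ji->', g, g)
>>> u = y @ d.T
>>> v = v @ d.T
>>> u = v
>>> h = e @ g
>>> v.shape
(7, 19)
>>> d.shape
(19, 7)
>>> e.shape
(13, 13)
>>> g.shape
(13, 29)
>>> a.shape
(19, 7, 13)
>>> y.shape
(19, 7, 7)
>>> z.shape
()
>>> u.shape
(7, 19)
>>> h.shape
(13, 29)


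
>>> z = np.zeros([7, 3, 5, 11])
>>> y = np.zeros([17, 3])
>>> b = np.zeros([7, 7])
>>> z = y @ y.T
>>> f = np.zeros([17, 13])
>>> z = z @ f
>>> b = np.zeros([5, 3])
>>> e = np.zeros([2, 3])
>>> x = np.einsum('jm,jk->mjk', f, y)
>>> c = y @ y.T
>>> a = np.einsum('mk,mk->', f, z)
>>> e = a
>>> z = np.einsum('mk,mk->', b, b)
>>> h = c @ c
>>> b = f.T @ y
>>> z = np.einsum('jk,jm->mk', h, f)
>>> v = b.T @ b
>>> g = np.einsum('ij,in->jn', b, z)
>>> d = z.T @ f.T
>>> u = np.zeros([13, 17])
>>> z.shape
(13, 17)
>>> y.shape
(17, 3)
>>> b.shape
(13, 3)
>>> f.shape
(17, 13)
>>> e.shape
()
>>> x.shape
(13, 17, 3)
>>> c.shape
(17, 17)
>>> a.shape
()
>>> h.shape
(17, 17)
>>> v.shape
(3, 3)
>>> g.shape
(3, 17)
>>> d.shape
(17, 17)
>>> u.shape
(13, 17)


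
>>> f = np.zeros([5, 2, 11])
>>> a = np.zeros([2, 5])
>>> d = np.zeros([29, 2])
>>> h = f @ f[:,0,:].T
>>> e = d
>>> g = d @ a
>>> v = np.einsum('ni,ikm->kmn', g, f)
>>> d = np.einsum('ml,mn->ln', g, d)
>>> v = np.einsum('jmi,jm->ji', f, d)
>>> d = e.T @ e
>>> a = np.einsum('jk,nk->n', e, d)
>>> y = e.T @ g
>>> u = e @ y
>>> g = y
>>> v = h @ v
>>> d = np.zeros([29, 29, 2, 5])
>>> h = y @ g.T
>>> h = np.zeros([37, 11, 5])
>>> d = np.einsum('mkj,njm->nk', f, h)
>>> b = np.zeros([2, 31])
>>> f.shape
(5, 2, 11)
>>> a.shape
(2,)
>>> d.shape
(37, 2)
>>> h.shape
(37, 11, 5)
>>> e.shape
(29, 2)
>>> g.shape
(2, 5)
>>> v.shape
(5, 2, 11)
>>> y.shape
(2, 5)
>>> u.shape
(29, 5)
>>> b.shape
(2, 31)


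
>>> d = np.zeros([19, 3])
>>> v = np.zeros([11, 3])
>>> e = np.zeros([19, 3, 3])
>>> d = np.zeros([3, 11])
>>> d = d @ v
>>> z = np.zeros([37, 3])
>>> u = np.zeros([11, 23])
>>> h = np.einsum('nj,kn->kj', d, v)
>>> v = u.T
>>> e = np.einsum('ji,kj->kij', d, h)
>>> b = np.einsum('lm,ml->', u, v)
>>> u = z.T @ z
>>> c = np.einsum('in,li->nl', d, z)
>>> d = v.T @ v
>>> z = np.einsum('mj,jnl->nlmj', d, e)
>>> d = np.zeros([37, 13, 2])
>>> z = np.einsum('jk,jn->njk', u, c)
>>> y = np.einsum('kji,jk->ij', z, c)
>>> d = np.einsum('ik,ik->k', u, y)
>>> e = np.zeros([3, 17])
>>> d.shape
(3,)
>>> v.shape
(23, 11)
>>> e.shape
(3, 17)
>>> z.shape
(37, 3, 3)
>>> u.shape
(3, 3)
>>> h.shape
(11, 3)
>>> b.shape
()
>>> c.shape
(3, 37)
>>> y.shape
(3, 3)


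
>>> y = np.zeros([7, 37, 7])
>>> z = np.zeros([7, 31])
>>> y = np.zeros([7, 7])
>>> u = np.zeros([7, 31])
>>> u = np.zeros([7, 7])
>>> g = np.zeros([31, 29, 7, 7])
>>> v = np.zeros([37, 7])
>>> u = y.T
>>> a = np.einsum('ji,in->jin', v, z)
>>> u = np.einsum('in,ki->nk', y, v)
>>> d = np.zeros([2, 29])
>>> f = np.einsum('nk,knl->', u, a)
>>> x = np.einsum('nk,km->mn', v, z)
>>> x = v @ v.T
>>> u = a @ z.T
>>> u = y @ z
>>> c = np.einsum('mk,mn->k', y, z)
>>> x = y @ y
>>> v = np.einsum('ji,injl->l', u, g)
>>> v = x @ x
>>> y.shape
(7, 7)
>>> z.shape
(7, 31)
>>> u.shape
(7, 31)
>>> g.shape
(31, 29, 7, 7)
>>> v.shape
(7, 7)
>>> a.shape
(37, 7, 31)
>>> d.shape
(2, 29)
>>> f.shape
()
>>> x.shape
(7, 7)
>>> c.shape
(7,)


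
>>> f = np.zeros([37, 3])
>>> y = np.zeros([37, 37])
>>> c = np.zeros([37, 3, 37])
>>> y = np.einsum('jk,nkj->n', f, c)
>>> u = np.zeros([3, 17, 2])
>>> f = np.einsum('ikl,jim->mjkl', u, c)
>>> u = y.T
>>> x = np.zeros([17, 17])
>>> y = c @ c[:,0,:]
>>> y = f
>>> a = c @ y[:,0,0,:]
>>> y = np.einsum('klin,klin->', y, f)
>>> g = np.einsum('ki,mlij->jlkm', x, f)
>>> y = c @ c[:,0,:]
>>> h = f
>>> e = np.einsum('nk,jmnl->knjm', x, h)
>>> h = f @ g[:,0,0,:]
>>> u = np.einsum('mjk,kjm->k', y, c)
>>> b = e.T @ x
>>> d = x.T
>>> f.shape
(37, 37, 17, 2)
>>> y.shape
(37, 3, 37)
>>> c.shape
(37, 3, 37)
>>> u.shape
(37,)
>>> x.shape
(17, 17)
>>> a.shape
(37, 3, 2)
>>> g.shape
(2, 37, 17, 37)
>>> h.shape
(37, 37, 17, 37)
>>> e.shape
(17, 17, 37, 37)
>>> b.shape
(37, 37, 17, 17)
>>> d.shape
(17, 17)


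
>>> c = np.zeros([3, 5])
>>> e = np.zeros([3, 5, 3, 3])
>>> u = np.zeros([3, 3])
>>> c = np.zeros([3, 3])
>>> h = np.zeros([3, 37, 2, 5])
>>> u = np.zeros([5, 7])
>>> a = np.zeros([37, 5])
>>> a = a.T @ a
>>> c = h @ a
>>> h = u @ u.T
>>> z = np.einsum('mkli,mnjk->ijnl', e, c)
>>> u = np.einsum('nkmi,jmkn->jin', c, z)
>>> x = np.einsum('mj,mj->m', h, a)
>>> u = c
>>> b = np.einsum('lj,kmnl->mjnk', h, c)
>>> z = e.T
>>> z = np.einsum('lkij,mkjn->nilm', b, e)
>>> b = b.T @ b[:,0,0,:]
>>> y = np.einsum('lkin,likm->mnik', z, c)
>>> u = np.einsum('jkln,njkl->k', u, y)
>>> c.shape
(3, 37, 2, 5)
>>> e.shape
(3, 5, 3, 3)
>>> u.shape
(37,)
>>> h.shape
(5, 5)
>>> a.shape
(5, 5)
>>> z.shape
(3, 2, 37, 3)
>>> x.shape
(5,)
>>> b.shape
(3, 2, 5, 3)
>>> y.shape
(5, 3, 37, 2)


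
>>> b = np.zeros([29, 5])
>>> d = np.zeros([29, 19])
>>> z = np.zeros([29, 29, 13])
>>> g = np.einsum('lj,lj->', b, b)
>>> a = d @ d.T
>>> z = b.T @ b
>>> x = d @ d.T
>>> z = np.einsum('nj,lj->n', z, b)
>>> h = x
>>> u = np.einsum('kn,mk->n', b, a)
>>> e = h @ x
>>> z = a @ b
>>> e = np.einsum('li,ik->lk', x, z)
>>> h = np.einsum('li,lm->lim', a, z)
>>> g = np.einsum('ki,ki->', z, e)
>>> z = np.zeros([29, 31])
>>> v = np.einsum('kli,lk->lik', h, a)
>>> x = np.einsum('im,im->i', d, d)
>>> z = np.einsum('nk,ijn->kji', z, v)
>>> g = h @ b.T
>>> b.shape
(29, 5)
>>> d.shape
(29, 19)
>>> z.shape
(31, 5, 29)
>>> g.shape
(29, 29, 29)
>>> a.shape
(29, 29)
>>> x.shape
(29,)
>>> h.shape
(29, 29, 5)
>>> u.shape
(5,)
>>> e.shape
(29, 5)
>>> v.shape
(29, 5, 29)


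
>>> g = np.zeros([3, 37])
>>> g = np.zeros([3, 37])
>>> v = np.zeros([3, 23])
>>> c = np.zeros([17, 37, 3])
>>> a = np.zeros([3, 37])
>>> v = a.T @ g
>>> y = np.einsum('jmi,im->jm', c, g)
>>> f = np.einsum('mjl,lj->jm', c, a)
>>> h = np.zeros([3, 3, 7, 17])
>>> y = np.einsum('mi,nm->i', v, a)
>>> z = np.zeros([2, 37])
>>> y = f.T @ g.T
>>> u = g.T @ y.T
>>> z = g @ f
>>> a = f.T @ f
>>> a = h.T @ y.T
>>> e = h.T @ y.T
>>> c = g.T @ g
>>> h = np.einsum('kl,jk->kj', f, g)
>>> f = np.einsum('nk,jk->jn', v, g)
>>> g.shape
(3, 37)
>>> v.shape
(37, 37)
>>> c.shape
(37, 37)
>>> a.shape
(17, 7, 3, 17)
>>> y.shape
(17, 3)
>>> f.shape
(3, 37)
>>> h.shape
(37, 3)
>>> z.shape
(3, 17)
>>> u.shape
(37, 17)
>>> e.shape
(17, 7, 3, 17)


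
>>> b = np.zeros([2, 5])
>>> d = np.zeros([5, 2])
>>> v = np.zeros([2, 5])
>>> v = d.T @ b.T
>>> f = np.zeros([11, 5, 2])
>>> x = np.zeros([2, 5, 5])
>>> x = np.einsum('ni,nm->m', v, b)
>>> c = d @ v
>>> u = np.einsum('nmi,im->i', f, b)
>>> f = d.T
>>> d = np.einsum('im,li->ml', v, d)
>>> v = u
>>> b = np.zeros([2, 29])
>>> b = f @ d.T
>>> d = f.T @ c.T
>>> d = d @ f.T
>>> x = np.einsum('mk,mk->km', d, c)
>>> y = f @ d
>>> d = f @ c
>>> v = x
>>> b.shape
(2, 2)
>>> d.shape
(2, 2)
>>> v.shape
(2, 5)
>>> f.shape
(2, 5)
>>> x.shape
(2, 5)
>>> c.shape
(5, 2)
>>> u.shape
(2,)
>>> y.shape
(2, 2)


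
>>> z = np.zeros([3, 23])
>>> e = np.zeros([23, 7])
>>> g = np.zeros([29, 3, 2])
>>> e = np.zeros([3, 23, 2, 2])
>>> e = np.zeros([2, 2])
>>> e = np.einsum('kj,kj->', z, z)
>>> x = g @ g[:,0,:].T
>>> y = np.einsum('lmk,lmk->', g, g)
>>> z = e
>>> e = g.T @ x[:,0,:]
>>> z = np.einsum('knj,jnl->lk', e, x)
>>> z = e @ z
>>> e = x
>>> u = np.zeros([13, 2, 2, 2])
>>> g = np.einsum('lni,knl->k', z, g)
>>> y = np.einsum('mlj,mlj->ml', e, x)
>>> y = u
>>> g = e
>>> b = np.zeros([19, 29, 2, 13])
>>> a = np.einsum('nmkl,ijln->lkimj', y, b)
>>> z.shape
(2, 3, 2)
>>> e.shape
(29, 3, 29)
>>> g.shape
(29, 3, 29)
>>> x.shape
(29, 3, 29)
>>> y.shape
(13, 2, 2, 2)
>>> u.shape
(13, 2, 2, 2)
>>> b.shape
(19, 29, 2, 13)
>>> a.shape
(2, 2, 19, 2, 29)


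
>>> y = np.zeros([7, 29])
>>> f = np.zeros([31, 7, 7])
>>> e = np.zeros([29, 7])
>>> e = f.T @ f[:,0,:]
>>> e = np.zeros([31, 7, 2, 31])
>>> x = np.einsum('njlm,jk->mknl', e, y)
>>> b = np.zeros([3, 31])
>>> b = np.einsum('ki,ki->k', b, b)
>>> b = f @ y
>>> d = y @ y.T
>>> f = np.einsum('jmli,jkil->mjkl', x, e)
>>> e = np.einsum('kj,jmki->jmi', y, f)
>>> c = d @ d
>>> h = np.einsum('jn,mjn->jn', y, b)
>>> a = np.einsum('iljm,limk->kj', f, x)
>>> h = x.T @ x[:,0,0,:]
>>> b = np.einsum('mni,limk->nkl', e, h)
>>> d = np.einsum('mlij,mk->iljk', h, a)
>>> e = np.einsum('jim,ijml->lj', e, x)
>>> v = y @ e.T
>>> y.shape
(7, 29)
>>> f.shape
(29, 31, 7, 31)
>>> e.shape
(2, 29)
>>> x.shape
(31, 29, 31, 2)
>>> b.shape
(31, 2, 2)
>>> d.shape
(29, 31, 2, 7)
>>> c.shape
(7, 7)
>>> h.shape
(2, 31, 29, 2)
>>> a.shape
(2, 7)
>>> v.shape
(7, 2)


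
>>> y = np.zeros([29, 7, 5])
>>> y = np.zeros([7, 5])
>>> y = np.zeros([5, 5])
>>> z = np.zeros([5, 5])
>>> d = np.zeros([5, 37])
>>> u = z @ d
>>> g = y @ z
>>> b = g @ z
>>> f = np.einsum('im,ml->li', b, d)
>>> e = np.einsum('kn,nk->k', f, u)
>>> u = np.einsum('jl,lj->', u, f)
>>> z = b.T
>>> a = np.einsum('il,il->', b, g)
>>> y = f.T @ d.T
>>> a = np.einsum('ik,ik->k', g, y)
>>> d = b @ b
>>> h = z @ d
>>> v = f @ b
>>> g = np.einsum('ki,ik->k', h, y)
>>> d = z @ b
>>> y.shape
(5, 5)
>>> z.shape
(5, 5)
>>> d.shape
(5, 5)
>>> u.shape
()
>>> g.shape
(5,)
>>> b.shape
(5, 5)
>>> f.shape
(37, 5)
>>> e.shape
(37,)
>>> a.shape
(5,)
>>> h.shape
(5, 5)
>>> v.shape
(37, 5)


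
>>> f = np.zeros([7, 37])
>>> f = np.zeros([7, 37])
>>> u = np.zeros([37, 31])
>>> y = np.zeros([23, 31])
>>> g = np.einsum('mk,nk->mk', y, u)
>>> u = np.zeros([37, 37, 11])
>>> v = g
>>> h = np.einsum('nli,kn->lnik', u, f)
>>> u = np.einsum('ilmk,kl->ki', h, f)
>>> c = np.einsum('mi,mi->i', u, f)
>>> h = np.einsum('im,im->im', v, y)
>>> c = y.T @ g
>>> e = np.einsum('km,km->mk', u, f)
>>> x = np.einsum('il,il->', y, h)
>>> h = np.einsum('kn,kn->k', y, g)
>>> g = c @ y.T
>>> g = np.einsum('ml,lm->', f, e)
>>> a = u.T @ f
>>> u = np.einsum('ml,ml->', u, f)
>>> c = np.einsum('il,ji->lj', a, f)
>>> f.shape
(7, 37)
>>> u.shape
()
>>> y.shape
(23, 31)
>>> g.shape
()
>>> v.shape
(23, 31)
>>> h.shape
(23,)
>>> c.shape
(37, 7)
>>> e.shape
(37, 7)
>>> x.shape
()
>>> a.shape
(37, 37)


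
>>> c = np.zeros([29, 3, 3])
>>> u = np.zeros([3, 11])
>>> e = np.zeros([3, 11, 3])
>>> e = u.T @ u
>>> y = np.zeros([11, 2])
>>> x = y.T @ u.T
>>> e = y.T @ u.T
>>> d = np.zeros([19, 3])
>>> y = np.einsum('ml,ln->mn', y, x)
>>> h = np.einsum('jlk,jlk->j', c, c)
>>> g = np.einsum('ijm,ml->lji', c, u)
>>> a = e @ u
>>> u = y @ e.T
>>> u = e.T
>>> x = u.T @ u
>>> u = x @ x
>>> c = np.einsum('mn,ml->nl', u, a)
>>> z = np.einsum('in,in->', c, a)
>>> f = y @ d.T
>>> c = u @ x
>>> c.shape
(2, 2)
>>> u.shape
(2, 2)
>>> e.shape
(2, 3)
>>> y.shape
(11, 3)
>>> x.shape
(2, 2)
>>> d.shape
(19, 3)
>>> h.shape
(29,)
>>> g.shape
(11, 3, 29)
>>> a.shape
(2, 11)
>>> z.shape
()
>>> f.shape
(11, 19)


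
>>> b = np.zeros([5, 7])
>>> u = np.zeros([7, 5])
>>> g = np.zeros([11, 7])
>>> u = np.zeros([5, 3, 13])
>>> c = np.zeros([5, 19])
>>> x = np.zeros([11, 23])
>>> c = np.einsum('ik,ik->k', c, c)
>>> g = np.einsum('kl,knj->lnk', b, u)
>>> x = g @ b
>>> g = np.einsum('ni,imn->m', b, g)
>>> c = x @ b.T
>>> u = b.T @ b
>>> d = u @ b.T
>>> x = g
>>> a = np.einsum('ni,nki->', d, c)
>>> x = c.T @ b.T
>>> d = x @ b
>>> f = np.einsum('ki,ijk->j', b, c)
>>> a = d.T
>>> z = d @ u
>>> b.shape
(5, 7)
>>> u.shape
(7, 7)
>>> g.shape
(3,)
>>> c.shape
(7, 3, 5)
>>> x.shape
(5, 3, 5)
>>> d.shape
(5, 3, 7)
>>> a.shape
(7, 3, 5)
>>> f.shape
(3,)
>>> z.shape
(5, 3, 7)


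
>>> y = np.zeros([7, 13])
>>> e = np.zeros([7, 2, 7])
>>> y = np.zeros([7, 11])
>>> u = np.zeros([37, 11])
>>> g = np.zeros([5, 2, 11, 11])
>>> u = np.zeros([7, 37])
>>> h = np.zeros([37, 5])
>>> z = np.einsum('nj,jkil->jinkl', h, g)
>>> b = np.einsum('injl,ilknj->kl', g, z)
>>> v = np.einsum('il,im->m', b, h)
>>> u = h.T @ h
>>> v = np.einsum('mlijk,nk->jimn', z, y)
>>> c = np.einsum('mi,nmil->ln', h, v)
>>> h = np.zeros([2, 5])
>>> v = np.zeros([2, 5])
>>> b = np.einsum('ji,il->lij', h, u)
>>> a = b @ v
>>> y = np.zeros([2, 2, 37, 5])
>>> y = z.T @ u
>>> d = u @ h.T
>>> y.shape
(11, 2, 37, 11, 5)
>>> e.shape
(7, 2, 7)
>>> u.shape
(5, 5)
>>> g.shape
(5, 2, 11, 11)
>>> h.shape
(2, 5)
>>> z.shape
(5, 11, 37, 2, 11)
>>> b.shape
(5, 5, 2)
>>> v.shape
(2, 5)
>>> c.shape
(7, 2)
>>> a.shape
(5, 5, 5)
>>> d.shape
(5, 2)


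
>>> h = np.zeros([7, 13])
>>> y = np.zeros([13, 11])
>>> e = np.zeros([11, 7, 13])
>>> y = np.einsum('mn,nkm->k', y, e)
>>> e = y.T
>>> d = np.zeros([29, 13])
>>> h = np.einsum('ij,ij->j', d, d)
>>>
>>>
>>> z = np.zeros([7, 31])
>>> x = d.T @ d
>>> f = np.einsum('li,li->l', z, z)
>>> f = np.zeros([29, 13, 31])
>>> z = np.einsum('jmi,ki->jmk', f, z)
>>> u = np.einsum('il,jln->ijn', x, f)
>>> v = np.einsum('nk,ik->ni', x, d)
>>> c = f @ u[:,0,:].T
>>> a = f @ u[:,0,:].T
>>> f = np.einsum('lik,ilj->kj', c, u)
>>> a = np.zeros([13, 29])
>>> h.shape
(13,)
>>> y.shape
(7,)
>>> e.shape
(7,)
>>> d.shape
(29, 13)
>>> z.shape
(29, 13, 7)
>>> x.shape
(13, 13)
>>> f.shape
(13, 31)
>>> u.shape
(13, 29, 31)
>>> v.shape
(13, 29)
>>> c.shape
(29, 13, 13)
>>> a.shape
(13, 29)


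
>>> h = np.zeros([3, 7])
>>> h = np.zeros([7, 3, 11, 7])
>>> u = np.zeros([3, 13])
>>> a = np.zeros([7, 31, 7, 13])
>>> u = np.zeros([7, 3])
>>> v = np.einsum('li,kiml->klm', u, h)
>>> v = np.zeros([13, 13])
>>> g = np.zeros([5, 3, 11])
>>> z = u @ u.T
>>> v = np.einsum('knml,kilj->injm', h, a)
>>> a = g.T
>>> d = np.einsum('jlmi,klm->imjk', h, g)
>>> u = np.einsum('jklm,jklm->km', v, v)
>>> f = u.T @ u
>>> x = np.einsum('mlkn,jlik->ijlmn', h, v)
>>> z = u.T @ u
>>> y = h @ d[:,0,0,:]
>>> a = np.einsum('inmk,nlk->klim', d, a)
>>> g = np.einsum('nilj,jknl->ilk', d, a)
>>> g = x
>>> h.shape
(7, 3, 11, 7)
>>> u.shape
(3, 11)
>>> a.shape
(5, 3, 7, 7)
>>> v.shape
(31, 3, 13, 11)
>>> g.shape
(13, 31, 3, 7, 7)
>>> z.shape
(11, 11)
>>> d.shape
(7, 11, 7, 5)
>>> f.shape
(11, 11)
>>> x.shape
(13, 31, 3, 7, 7)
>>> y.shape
(7, 3, 11, 5)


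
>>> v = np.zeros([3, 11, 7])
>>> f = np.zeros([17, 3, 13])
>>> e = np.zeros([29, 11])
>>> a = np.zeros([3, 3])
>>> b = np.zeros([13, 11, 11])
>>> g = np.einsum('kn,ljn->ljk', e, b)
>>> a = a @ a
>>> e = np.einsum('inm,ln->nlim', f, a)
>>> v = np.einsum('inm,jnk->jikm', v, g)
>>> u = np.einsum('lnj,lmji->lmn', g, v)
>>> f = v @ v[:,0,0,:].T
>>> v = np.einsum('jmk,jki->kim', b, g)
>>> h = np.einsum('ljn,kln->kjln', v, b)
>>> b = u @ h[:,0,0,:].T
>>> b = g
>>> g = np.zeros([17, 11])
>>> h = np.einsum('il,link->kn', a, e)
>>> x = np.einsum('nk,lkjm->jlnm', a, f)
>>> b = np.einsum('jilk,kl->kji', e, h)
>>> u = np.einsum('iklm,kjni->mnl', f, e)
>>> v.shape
(11, 29, 11)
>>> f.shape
(13, 3, 29, 13)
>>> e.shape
(3, 3, 17, 13)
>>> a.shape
(3, 3)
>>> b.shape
(13, 3, 3)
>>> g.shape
(17, 11)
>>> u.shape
(13, 17, 29)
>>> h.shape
(13, 17)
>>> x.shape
(29, 13, 3, 13)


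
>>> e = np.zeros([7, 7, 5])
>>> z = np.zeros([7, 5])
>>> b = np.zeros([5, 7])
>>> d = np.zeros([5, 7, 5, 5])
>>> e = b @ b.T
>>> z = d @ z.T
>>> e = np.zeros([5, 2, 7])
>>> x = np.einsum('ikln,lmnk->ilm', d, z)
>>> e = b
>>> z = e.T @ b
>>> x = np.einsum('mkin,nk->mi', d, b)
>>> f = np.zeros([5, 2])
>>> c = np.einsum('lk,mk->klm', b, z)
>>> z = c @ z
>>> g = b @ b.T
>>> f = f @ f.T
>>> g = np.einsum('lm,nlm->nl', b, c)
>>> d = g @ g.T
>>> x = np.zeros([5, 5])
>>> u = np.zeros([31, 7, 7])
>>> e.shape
(5, 7)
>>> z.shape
(7, 5, 7)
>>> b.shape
(5, 7)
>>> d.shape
(7, 7)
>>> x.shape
(5, 5)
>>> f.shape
(5, 5)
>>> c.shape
(7, 5, 7)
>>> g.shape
(7, 5)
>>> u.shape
(31, 7, 7)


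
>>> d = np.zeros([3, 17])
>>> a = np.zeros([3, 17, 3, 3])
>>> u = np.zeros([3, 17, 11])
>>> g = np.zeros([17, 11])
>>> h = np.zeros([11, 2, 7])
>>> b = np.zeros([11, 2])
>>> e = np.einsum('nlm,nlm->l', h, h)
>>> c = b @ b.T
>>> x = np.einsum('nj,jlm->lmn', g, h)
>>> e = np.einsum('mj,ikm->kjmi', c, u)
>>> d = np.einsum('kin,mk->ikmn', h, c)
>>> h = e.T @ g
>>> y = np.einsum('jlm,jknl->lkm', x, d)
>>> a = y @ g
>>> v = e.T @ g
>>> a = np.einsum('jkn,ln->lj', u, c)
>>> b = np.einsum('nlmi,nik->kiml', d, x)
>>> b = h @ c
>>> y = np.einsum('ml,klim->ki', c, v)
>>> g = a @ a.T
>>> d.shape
(2, 11, 11, 7)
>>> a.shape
(11, 3)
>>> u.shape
(3, 17, 11)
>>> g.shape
(11, 11)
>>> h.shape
(3, 11, 11, 11)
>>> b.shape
(3, 11, 11, 11)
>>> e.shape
(17, 11, 11, 3)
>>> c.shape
(11, 11)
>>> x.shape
(2, 7, 17)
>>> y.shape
(3, 11)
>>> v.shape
(3, 11, 11, 11)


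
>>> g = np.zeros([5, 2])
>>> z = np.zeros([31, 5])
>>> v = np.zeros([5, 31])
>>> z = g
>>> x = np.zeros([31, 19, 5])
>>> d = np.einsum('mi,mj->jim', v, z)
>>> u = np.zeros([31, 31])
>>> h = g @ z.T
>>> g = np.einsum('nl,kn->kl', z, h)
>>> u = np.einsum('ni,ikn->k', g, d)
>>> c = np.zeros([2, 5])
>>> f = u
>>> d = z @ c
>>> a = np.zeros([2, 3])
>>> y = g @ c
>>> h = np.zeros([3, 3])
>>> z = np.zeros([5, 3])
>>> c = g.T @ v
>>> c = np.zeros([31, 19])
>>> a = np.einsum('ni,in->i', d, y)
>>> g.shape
(5, 2)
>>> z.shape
(5, 3)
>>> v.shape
(5, 31)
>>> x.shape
(31, 19, 5)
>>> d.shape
(5, 5)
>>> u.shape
(31,)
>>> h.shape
(3, 3)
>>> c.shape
(31, 19)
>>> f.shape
(31,)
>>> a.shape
(5,)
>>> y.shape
(5, 5)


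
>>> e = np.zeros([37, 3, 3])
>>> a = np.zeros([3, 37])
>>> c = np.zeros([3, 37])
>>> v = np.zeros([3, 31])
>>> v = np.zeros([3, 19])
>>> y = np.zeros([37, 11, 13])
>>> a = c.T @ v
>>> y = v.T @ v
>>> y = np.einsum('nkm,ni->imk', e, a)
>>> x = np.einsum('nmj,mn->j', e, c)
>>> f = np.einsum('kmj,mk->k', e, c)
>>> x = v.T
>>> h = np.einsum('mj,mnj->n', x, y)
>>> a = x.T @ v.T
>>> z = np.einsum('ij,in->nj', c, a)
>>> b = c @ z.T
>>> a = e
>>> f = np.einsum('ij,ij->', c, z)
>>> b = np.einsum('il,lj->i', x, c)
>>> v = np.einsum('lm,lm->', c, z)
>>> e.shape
(37, 3, 3)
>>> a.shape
(37, 3, 3)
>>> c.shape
(3, 37)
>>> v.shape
()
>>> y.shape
(19, 3, 3)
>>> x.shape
(19, 3)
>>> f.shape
()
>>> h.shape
(3,)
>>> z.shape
(3, 37)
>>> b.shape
(19,)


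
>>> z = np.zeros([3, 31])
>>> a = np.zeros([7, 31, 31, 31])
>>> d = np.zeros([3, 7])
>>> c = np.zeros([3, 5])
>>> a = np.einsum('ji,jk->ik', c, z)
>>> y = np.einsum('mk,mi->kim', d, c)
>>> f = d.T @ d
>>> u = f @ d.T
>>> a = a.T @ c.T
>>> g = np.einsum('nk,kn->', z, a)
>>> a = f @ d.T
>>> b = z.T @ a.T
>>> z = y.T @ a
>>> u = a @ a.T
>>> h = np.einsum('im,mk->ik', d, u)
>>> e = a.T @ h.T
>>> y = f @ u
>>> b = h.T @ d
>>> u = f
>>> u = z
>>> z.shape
(3, 5, 3)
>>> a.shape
(7, 3)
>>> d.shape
(3, 7)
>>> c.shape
(3, 5)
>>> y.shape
(7, 7)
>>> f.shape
(7, 7)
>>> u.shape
(3, 5, 3)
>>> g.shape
()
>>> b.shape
(7, 7)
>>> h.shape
(3, 7)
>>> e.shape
(3, 3)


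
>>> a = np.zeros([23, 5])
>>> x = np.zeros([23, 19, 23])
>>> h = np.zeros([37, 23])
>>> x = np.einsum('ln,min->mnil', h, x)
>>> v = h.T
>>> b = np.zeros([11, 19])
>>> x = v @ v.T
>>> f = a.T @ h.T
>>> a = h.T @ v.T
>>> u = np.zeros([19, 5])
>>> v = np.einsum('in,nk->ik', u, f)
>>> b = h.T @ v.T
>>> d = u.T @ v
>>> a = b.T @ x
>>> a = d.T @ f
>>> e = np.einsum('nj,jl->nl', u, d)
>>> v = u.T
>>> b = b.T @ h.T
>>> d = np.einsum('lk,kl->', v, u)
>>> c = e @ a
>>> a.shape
(37, 37)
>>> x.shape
(23, 23)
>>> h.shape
(37, 23)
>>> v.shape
(5, 19)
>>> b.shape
(19, 37)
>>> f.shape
(5, 37)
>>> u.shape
(19, 5)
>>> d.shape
()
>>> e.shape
(19, 37)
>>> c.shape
(19, 37)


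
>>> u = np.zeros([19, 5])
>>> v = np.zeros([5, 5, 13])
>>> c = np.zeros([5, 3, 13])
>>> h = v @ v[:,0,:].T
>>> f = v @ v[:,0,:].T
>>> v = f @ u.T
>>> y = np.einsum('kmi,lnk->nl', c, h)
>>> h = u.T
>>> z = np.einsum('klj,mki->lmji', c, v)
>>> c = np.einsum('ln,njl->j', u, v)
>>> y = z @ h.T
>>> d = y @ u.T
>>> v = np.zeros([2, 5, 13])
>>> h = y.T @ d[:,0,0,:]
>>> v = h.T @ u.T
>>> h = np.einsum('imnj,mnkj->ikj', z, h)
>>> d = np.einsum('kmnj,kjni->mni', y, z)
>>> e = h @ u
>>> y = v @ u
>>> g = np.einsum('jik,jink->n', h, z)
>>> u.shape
(19, 5)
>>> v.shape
(19, 5, 13, 19)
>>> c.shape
(5,)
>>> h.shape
(3, 5, 19)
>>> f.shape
(5, 5, 5)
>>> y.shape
(19, 5, 13, 5)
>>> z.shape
(3, 5, 13, 19)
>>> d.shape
(5, 13, 19)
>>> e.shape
(3, 5, 5)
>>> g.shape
(13,)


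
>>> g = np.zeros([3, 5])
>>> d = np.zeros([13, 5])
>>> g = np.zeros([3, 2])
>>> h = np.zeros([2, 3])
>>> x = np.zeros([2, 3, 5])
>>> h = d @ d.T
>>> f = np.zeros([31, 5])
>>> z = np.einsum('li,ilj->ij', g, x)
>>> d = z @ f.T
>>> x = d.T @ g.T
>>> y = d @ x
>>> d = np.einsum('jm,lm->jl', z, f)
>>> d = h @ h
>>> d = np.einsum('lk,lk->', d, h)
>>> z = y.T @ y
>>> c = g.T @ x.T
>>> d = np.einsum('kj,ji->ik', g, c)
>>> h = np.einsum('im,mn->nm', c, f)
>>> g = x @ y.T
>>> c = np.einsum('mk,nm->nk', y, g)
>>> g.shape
(31, 2)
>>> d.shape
(31, 3)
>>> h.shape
(5, 31)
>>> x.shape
(31, 3)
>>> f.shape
(31, 5)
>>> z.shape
(3, 3)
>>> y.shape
(2, 3)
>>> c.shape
(31, 3)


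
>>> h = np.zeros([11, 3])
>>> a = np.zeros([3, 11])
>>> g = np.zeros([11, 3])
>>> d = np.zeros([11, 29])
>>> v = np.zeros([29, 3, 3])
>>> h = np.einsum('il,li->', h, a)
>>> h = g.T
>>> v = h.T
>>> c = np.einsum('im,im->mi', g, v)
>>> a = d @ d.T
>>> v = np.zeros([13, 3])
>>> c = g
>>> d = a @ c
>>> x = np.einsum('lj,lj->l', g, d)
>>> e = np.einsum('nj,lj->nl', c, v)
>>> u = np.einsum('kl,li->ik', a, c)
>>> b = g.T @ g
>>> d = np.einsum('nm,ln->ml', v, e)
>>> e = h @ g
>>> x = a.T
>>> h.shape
(3, 11)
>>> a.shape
(11, 11)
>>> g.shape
(11, 3)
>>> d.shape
(3, 11)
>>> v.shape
(13, 3)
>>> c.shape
(11, 3)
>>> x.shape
(11, 11)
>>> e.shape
(3, 3)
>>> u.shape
(3, 11)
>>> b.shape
(3, 3)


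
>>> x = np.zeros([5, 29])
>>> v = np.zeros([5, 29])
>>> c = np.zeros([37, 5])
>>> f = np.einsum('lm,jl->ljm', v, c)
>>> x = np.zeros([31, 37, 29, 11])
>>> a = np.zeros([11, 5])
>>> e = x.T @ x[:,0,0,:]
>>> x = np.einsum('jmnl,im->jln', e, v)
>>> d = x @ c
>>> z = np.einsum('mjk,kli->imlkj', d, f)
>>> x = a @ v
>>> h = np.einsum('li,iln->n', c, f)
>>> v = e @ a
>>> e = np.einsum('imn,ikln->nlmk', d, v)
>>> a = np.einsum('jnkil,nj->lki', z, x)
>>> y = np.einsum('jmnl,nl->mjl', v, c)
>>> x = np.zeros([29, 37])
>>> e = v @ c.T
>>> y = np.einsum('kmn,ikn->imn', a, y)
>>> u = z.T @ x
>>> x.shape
(29, 37)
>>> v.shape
(11, 29, 37, 5)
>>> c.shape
(37, 5)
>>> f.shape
(5, 37, 29)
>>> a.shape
(11, 37, 5)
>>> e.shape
(11, 29, 37, 37)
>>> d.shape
(11, 11, 5)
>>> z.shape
(29, 11, 37, 5, 11)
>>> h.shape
(29,)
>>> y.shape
(29, 37, 5)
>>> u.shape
(11, 5, 37, 11, 37)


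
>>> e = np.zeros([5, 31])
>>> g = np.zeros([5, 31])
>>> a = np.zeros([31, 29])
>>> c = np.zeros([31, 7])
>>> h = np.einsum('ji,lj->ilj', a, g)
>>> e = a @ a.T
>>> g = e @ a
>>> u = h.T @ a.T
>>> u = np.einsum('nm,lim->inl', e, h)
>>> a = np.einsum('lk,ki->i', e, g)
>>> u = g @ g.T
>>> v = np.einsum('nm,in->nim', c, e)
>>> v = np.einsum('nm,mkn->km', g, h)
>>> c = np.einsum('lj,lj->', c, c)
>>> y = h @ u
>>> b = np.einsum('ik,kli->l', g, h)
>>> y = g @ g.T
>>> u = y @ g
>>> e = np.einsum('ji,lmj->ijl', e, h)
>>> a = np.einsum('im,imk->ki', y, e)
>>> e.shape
(31, 31, 29)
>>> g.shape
(31, 29)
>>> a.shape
(29, 31)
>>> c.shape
()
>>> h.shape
(29, 5, 31)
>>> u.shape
(31, 29)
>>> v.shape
(5, 29)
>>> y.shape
(31, 31)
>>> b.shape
(5,)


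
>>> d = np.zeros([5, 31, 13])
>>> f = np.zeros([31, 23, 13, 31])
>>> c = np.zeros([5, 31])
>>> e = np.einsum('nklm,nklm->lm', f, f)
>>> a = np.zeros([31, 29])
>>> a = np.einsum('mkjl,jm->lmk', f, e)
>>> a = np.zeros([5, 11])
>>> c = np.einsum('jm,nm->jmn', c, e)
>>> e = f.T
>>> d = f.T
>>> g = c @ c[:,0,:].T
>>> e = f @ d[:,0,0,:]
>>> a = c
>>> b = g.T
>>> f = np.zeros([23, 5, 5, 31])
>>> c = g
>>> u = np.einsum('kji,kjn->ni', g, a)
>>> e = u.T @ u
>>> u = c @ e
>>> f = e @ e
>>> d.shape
(31, 13, 23, 31)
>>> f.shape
(5, 5)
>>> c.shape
(5, 31, 5)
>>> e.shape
(5, 5)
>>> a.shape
(5, 31, 13)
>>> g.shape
(5, 31, 5)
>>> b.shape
(5, 31, 5)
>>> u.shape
(5, 31, 5)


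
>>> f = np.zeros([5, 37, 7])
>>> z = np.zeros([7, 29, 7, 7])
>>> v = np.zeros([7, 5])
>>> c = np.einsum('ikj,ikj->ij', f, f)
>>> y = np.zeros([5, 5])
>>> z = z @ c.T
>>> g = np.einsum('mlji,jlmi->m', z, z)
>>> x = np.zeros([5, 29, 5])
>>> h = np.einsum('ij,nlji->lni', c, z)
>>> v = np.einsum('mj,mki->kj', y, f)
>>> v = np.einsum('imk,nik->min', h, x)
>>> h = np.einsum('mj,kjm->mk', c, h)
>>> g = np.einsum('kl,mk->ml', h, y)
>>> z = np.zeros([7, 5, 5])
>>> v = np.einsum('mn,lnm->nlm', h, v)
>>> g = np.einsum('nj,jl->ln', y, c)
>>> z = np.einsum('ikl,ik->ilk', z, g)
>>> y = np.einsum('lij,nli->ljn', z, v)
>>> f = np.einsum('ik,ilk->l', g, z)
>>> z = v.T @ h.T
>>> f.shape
(5,)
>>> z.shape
(5, 7, 5)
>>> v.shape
(29, 7, 5)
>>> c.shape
(5, 7)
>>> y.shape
(7, 5, 29)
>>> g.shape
(7, 5)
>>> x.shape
(5, 29, 5)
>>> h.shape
(5, 29)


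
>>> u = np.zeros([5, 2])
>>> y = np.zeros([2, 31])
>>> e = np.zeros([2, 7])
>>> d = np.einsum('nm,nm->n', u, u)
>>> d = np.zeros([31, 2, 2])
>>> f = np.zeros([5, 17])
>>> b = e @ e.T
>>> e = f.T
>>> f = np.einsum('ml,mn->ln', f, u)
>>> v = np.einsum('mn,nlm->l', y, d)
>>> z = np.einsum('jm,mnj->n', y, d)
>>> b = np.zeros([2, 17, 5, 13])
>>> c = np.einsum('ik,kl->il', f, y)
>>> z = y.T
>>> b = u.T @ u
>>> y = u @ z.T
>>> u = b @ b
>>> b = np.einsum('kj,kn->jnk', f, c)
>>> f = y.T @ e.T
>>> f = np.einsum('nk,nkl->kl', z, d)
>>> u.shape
(2, 2)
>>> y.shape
(5, 31)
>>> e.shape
(17, 5)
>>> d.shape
(31, 2, 2)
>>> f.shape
(2, 2)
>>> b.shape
(2, 31, 17)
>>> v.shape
(2,)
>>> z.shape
(31, 2)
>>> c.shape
(17, 31)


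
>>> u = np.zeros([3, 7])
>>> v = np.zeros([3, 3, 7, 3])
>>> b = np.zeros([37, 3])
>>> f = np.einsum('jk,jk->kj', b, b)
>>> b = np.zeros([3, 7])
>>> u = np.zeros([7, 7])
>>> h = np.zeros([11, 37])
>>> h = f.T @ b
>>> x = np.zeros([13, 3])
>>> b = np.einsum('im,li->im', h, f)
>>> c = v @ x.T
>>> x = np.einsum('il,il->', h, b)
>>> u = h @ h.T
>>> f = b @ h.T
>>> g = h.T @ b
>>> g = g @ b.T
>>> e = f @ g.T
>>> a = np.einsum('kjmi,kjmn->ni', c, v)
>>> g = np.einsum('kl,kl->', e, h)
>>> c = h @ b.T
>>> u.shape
(37, 37)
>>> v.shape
(3, 3, 7, 3)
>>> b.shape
(37, 7)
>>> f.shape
(37, 37)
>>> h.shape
(37, 7)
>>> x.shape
()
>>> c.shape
(37, 37)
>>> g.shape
()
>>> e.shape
(37, 7)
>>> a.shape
(3, 13)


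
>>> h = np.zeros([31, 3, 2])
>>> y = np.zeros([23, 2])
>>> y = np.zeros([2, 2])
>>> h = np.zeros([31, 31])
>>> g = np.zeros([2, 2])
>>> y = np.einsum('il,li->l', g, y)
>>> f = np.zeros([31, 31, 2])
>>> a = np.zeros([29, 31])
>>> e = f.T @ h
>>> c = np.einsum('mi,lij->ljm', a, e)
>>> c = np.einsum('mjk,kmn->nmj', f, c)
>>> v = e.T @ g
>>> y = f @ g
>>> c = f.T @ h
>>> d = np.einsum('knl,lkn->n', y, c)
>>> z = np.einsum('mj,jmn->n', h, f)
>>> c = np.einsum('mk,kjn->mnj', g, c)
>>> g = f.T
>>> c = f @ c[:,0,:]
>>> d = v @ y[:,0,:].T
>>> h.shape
(31, 31)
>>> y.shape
(31, 31, 2)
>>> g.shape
(2, 31, 31)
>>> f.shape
(31, 31, 2)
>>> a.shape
(29, 31)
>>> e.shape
(2, 31, 31)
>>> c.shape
(31, 31, 31)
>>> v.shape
(31, 31, 2)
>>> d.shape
(31, 31, 31)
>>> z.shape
(2,)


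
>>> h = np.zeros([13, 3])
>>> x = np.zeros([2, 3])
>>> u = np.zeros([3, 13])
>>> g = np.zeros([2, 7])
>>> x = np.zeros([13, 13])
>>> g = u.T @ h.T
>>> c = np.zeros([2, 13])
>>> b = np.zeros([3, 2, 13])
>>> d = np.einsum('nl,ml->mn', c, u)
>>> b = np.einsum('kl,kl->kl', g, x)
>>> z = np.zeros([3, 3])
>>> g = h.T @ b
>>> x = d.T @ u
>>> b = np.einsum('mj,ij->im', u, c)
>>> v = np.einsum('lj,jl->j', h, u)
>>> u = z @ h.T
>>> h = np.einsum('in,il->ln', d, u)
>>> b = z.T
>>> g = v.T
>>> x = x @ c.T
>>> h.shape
(13, 2)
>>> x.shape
(2, 2)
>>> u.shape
(3, 13)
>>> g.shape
(3,)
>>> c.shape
(2, 13)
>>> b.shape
(3, 3)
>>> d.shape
(3, 2)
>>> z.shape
(3, 3)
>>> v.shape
(3,)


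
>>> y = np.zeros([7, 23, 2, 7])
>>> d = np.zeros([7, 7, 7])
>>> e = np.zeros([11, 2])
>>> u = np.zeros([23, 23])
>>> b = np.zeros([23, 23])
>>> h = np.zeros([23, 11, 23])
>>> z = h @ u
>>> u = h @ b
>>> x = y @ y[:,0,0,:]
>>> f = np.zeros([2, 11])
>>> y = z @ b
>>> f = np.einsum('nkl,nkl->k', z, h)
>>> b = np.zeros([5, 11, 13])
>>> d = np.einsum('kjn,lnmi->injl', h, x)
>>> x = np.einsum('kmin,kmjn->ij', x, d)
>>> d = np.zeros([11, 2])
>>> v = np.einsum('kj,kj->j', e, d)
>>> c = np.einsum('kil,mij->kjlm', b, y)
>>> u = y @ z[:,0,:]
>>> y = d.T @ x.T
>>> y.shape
(2, 2)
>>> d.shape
(11, 2)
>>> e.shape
(11, 2)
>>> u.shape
(23, 11, 23)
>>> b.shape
(5, 11, 13)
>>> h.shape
(23, 11, 23)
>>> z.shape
(23, 11, 23)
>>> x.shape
(2, 11)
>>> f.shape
(11,)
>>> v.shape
(2,)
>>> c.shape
(5, 23, 13, 23)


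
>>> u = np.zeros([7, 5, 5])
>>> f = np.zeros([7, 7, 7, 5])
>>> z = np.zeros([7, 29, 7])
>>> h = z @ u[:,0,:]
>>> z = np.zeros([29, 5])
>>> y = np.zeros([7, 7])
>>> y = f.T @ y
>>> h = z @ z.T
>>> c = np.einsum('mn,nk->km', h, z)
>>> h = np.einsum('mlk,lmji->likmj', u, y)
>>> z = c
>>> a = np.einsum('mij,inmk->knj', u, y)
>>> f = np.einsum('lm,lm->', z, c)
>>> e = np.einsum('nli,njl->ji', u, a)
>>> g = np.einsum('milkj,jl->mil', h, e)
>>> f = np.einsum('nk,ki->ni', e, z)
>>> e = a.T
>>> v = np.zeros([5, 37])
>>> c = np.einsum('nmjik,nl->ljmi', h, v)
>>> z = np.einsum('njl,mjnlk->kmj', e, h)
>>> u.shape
(7, 5, 5)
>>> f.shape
(7, 29)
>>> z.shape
(7, 5, 7)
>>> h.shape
(5, 7, 5, 7, 7)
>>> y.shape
(5, 7, 7, 7)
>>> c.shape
(37, 5, 7, 7)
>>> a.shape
(7, 7, 5)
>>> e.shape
(5, 7, 7)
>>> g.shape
(5, 7, 5)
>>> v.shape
(5, 37)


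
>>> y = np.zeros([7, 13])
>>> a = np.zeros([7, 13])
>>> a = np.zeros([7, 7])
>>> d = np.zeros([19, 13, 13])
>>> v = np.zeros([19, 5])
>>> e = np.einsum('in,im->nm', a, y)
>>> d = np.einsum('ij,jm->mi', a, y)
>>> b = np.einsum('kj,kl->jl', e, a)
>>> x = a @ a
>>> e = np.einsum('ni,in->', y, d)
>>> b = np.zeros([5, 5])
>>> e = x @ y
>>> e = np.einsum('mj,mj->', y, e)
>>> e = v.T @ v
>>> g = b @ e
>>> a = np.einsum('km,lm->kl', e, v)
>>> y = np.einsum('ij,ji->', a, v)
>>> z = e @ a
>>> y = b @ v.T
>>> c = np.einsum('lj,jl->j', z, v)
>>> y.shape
(5, 19)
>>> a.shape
(5, 19)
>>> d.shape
(13, 7)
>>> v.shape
(19, 5)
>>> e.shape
(5, 5)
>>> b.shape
(5, 5)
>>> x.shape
(7, 7)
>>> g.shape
(5, 5)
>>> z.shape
(5, 19)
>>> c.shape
(19,)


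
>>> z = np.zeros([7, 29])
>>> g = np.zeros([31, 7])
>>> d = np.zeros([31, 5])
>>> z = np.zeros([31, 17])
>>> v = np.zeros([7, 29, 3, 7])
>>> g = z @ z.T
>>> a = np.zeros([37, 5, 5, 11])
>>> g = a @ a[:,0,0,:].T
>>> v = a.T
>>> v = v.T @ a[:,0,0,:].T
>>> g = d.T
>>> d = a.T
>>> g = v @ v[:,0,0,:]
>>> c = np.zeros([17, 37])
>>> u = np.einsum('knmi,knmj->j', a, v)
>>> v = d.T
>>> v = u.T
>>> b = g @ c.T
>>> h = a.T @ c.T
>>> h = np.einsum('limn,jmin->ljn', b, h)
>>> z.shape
(31, 17)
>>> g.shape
(37, 5, 5, 37)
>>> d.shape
(11, 5, 5, 37)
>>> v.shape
(37,)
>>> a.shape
(37, 5, 5, 11)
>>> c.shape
(17, 37)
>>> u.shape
(37,)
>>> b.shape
(37, 5, 5, 17)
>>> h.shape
(37, 11, 17)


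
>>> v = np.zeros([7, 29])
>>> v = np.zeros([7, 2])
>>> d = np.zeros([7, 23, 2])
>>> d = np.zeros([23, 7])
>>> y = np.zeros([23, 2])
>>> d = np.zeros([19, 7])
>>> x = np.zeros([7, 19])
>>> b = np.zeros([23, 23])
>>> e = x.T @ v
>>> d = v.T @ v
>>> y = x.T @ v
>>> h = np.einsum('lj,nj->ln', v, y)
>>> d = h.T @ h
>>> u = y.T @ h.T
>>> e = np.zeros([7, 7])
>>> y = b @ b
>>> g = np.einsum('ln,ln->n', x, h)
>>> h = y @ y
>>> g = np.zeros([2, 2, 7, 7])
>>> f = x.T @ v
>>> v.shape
(7, 2)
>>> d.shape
(19, 19)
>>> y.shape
(23, 23)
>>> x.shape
(7, 19)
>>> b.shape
(23, 23)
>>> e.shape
(7, 7)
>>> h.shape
(23, 23)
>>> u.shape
(2, 7)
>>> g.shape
(2, 2, 7, 7)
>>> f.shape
(19, 2)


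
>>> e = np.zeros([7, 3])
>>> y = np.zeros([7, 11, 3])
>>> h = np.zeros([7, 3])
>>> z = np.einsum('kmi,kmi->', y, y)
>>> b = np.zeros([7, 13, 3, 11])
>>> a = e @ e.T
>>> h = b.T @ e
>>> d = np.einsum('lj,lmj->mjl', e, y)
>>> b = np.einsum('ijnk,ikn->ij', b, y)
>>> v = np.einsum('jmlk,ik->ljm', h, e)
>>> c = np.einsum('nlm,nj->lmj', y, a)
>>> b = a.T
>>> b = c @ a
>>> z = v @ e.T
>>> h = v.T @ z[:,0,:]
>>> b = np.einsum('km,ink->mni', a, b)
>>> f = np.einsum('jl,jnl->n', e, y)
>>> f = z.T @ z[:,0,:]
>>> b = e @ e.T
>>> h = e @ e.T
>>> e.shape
(7, 3)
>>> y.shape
(7, 11, 3)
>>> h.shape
(7, 7)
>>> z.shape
(13, 11, 7)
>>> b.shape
(7, 7)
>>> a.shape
(7, 7)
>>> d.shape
(11, 3, 7)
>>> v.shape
(13, 11, 3)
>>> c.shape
(11, 3, 7)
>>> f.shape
(7, 11, 7)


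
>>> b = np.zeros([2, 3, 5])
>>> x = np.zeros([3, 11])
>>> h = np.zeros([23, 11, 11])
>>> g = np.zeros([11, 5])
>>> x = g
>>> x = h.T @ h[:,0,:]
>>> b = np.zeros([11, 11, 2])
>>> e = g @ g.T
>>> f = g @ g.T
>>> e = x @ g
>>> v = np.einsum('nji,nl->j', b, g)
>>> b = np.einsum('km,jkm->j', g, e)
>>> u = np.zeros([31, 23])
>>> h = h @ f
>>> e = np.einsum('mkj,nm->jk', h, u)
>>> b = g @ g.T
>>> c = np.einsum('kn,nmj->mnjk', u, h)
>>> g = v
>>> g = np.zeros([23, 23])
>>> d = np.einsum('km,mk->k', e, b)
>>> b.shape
(11, 11)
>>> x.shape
(11, 11, 11)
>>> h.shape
(23, 11, 11)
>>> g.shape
(23, 23)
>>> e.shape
(11, 11)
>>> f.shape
(11, 11)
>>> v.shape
(11,)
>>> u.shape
(31, 23)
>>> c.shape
(11, 23, 11, 31)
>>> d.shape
(11,)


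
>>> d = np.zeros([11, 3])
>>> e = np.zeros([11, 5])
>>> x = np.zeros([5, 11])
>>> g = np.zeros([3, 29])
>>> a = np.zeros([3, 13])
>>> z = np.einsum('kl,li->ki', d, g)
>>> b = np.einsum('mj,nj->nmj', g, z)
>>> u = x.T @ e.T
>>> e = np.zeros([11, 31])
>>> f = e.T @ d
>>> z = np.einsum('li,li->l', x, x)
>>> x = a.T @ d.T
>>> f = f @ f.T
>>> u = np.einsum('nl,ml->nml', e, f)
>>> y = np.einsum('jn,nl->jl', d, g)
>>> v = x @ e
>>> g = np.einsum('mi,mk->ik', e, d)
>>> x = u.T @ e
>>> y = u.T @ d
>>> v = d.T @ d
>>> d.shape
(11, 3)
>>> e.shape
(11, 31)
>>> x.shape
(31, 31, 31)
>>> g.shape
(31, 3)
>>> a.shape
(3, 13)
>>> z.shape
(5,)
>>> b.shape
(11, 3, 29)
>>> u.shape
(11, 31, 31)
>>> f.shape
(31, 31)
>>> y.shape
(31, 31, 3)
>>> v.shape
(3, 3)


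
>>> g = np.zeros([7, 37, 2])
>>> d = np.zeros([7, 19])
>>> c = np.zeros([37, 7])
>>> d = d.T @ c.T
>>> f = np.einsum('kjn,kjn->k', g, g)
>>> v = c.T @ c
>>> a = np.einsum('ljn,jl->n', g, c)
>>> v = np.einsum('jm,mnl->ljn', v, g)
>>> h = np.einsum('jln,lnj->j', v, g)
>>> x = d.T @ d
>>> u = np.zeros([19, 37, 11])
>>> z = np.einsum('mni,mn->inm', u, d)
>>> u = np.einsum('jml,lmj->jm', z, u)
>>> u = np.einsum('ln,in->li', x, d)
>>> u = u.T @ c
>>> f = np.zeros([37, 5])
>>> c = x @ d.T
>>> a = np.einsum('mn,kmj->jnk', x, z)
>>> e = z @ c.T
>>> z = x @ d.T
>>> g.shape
(7, 37, 2)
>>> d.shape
(19, 37)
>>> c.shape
(37, 19)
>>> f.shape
(37, 5)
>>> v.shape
(2, 7, 37)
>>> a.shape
(19, 37, 11)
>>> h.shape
(2,)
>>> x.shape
(37, 37)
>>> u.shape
(19, 7)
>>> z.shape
(37, 19)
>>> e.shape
(11, 37, 37)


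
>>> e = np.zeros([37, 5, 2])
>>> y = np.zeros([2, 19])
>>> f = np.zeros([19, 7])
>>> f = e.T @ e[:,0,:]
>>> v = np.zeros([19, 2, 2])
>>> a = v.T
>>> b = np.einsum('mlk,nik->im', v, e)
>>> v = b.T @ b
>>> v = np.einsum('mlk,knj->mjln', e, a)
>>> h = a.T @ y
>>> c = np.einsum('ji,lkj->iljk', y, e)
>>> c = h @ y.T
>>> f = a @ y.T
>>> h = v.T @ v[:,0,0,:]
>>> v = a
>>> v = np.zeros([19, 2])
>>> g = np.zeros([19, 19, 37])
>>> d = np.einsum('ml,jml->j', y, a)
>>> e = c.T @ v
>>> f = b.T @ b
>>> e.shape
(2, 2, 2)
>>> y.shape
(2, 19)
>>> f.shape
(19, 19)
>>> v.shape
(19, 2)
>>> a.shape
(2, 2, 19)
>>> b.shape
(5, 19)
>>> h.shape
(2, 5, 19, 2)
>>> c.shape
(19, 2, 2)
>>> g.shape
(19, 19, 37)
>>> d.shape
(2,)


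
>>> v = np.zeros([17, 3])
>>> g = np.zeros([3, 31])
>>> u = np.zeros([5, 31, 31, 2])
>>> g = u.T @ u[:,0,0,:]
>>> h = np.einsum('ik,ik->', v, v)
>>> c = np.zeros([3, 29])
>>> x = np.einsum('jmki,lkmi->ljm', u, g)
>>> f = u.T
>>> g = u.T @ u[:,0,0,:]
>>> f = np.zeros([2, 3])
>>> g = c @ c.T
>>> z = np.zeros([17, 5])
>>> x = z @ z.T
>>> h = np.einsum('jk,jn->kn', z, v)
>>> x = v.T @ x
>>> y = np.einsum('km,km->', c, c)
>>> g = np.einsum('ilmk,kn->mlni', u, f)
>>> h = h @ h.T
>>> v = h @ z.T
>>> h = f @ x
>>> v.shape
(5, 17)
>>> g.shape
(31, 31, 3, 5)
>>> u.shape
(5, 31, 31, 2)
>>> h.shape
(2, 17)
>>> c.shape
(3, 29)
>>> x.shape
(3, 17)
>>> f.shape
(2, 3)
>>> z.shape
(17, 5)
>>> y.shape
()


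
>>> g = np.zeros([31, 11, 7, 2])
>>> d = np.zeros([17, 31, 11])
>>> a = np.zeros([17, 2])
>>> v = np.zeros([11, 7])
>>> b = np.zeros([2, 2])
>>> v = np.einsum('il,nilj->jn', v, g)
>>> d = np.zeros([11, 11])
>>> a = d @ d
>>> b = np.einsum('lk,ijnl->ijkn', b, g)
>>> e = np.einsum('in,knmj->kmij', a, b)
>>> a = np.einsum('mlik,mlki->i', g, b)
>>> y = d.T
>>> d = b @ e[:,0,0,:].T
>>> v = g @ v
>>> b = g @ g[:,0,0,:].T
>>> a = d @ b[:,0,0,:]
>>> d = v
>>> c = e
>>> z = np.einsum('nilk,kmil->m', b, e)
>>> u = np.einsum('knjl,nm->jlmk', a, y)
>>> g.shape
(31, 11, 7, 2)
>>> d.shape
(31, 11, 7, 31)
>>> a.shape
(31, 11, 2, 31)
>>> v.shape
(31, 11, 7, 31)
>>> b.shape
(31, 11, 7, 31)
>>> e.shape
(31, 2, 11, 7)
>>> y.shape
(11, 11)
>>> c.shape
(31, 2, 11, 7)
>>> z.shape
(2,)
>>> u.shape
(2, 31, 11, 31)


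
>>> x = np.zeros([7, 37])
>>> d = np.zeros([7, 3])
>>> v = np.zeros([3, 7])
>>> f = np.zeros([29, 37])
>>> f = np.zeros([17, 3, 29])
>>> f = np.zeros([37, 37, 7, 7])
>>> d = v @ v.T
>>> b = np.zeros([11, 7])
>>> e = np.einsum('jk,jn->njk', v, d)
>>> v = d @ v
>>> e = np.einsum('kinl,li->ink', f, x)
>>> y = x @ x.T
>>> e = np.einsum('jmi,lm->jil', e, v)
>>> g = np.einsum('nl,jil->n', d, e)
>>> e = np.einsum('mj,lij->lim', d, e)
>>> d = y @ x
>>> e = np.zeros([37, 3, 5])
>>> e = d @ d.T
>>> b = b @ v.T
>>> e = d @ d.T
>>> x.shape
(7, 37)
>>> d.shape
(7, 37)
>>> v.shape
(3, 7)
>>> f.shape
(37, 37, 7, 7)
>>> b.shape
(11, 3)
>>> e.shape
(7, 7)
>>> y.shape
(7, 7)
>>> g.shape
(3,)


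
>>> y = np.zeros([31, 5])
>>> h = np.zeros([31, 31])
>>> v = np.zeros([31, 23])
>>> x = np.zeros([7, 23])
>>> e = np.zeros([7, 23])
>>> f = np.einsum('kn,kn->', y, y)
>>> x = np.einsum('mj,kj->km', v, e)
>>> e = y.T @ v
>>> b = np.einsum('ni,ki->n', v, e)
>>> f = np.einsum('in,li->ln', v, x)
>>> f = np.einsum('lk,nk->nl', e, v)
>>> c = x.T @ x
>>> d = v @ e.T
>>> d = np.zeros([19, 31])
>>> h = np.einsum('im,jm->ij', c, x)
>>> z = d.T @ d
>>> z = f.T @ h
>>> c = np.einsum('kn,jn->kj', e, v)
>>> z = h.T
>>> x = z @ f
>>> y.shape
(31, 5)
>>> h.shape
(31, 7)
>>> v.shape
(31, 23)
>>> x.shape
(7, 5)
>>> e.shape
(5, 23)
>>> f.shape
(31, 5)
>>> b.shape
(31,)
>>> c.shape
(5, 31)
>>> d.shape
(19, 31)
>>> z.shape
(7, 31)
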